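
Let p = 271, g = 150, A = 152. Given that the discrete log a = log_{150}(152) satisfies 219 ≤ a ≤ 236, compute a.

231

Compute 150^219 mod 271 = 105, then multiply by 150 repeatedly:
  150^219=105  150^220=32  150^221=193  150^222=224  150^223=267
  150^224=213  150^225=243  150^226=136  150^227=75  150^228=139
  150^229=254  150^230=160  150^231=152
Found 152 at exponent 231.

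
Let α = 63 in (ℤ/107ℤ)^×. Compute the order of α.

The order of 63 must divide p − 1 = 106 = 2 · 53.
Divisors: 1, 2, 53, 106.
Check each in increasing order: 63^1 ≡ 63;  63^2 ≡ 10;  63^53 ≡ 106;  63^106 ≡ 1.
Smallest exponent giving 1 is 106.

106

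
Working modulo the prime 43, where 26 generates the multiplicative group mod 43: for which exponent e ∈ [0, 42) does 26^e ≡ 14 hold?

16

Successive powers of 26 modulo 43:
  26^0=1  26^1=26  26^2=31  26^3=32  26^4=15  26^5=3
  26^6=35  26^7=7  26^8=10  26^9=2  26^10=9  26^11=19
  26^12=21  26^13=30  26^14=6  26^15=27  26^16=14
So 26^16 ≡ 14 (mod 43), giving e = 16.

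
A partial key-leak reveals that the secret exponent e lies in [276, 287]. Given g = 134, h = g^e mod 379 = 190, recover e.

Compute 134^276 mod 379 = 142, then multiply by 134 repeatedly:
  134^276=142  134^277=78  134^278=219  134^279=163  134^280=239
  134^281=190
Found 190 at exponent 281.

281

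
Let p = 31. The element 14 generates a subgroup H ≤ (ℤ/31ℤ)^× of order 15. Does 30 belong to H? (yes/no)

⟨14⟩ has order 15; its elements mod 31 are {1, 2, 4, 5, 7, 8, 9, 10, 14, 16, 18, 19, 20, 25, 28}.
30 is not in this set.

no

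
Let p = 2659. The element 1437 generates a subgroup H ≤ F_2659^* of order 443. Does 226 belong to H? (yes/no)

no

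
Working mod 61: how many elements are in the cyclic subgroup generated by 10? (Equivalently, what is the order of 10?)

60

The order of 10 must divide p − 1 = 60 = 2^2 · 3 · 5.
Divisors: 1, 2, 3, 4, 5, 6, 10, 12, 15, 20, 30, 60.
Check each in increasing order: 10^1 ≡ 10;  10^2 ≡ 39;  10^3 ≡ 24;  10^4 ≡ 57;  10^5 ≡ 21;  10^6 ≡ 27;  10^10 ≡ 14;  10^12 ≡ 58;  10^15 ≡ 50;  10^20 ≡ 13;  10^30 ≡ 60;  10^60 ≡ 1.
Smallest exponent giving 1 is 60.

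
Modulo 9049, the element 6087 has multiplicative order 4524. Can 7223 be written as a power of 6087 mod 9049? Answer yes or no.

yes

7223 ∈ ⟨6087⟩ iff 7223^4524 ≡ 1 (mod 9049), since |⟨6087⟩| = 4524.
7223^4524 mod 9049 = 1.
Since 1 = 1, 7223 lies in the subgroup.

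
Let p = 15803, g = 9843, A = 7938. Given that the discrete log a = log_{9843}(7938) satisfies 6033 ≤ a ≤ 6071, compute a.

6033

Compute 9843^6033 mod 15803 = 7938, then multiply by 9843 repeatedly:
  9843^6033=7938
Found 7938 at exponent 6033.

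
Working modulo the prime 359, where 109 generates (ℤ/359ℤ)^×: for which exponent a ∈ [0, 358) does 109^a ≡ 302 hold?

Baby-step giant-step with m = ceil(sqrt(358)) = 19.
Baby table (109^j mod 359 for j=0..18):
  0:1  1:109  2:34  3:116  4:79  5:354  6:173  7:189
  8:138  9:323  10:25  11:212  12:132  13:28  14:180  15:234
  16:17  17:58  18:219
Giant step factor: 109^(-19) ≡ 215 (mod 359).
Scan 302·215^i mod 359 for i = 0, 1, …:
  i=0: 302   i=1: 310   i=2: 235   i=3: 265
  i=4: 253   i=5: 186   i=6: 141   i=7: 159
  i=8: 80   i=9: 327     …   i=13: 268
  i=14: 180
Match at i=14, j=14: a = 14·19 + 14 = 280.

280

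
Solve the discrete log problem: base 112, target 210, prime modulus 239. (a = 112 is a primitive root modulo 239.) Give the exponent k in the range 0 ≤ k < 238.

Baby-step giant-step with m = ceil(sqrt(238)) = 16.
Baby table (112^j mod 239 for j=0..15):
  0:1  1:112  2:116  3:86  4:72  5:177  6:226  7:217
  8:165  9:77  10:20  11:89  12:169  13:47  14:6  15:194
Giant step factor: 112^(-16) ≡ 91 (mod 239).
Scan 210·91^i mod 239 for i = 0, 1, …:
  i=0: 210   i=1: 229   i=2: 46   i=3: 123
  i=4: 199   i=5: 184   i=6: 14   i=7: 79
  i=8: 19   i=9: 56   i=10: 77
Match at i=10, j=9: k = 10·16 + 9 = 169.

169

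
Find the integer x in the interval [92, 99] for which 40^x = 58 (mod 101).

96

Compute 40^92 mod 101 = 31, then multiply by 40 repeatedly:
  40^92=31  40^93=28  40^94=9  40^95=57  40^96=58
Found 58 at exponent 96.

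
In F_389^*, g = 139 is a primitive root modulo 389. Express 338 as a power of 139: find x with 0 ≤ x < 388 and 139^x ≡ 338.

251

Baby-step giant-step with m = ceil(sqrt(388)) = 20.
Baby table (139^j mod 389 for j=0..19):
  0:1  1:139  2:260  3:352  4:303  5:105  6:202  7:70
  8:5  9:306  10:133  11:204  12:348  13:136  14:232  15:350
  16:25  17:363  18:276  19:242
Giant step factor: 139^(-20) ≡ 74 (mod 389).
Scan 338·74^i mod 389 for i = 0, 1, …:
  i=0: 338   i=1: 116   i=2: 26   i=3: 368
  i=4: 2   i=5: 148   i=6: 60   i=7: 161
  i=8: 244   i=9: 162   i=10: 318   i=11: 192
  i=12: 204
Match at i=12, j=11: x = 12·20 + 11 = 251.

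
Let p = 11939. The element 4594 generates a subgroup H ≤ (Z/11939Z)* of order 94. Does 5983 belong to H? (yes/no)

5983 ∈ ⟨4594⟩ iff 5983^94 ≡ 1 (mod 11939), since |⟨4594⟩| = 94.
5983^94 mod 11939 = 1.
Since 1 = 1, 5983 lies in the subgroup.

yes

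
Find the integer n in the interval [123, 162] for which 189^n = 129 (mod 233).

162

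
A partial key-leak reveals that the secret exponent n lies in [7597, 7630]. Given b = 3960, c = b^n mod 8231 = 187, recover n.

Compute 3960^7597 mod 8231 = 1478, then multiply by 3960 repeatedly:
  3960^7597=1478  3960^7598=639  3960^7599=3523  3960^7600=7766  3960^7601=2344
  3960^7602=5903  3960^7603=8071  3960^7604=187
Found 187 at exponent 7604.

7604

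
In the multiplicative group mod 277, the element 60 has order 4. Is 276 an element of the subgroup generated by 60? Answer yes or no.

⟨60⟩ has order 4; its elements mod 277 are {1, 60, 217, 276}.
276 is in this set.

yes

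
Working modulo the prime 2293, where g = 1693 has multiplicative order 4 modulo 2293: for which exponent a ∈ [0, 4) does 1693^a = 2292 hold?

Successive powers of 1693 modulo 2293:
  1693^0=1  1693^1=1693  1693^2=2292
So 1693^2 ≡ 2292 (mod 2293), giving a = 2.

2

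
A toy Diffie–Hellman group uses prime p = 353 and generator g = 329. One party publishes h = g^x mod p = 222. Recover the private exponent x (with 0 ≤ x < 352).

304

Baby-step giant-step with m = ceil(sqrt(352)) = 19.
Baby table (329^j mod 353 for j=0..18):
  0:1  1:329  2:223  3:296  4:309  5:350  6:72  7:37
  8:171  9:132  10:9  11:137  12:242  13:193  14:310  15:326
  16:295  17:333  18:127
Giant step factor: 329^(-19) ≡ 52 (mod 353).
Scan 222·52^i mod 353 for i = 0, 1, …:
  i=0: 222   i=1: 248   i=2: 188   i=3: 245
  i=4: 32   i=5: 252   i=6: 43   i=7: 118
  i=8: 135   i=9: 313     …   i=15: 129
  i=16: 1
Match at i=16, j=0: x = 16·19 + 0 = 304.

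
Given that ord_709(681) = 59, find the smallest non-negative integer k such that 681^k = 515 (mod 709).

41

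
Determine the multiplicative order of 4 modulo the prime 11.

The order of 4 must divide p − 1 = 10 = 2 · 5.
Divisors: 1, 2, 5, 10.
Check each in increasing order: 4^1 ≡ 4;  4^2 ≡ 5;  4^5 ≡ 1.
Smallest exponent giving 1 is 5.

5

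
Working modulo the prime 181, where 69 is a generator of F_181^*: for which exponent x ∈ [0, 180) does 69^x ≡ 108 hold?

Baby-step giant-step with m = ceil(sqrt(180)) = 14.
Baby table (69^j mod 181 for j=0..13):
  0:1  1:69  2:55  3:175  4:129  5:32  6:36  7:131
  8:170  9:146  10:119  11:66  12:29  13:10
Giant step factor: 69^(-14) ≡ 165 (mod 181).
Scan 108·165^i mod 181 for i = 0, 1, …:
  i=0: 108   i=1: 82   i=2: 136   i=3: 177
  i=4: 64   i=5: 62   i=6: 94   i=7: 125
  i=8: 172   i=9: 144   i=10: 49   i=11: 121
  i=12: 55
Match at i=12, j=2: x = 12·14 + 2 = 170.

170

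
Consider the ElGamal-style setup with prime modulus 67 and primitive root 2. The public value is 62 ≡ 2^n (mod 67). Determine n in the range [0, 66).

48

Baby-step giant-step with m = ceil(sqrt(66)) = 9.
Baby table (2^j mod 67 for j=0..8):
  0:1  1:2  2:4  3:8  4:16  5:32  6:64  7:61
  8:55
Giant step factor: 2^(-9) ≡ 53 (mod 67).
Scan 62·53^i mod 67 for i = 0, 1, …:
  i=0: 62   i=1: 3   i=2: 25   i=3: 52
  i=4: 9   i=5: 8
Match at i=5, j=3: n = 5·9 + 3 = 48.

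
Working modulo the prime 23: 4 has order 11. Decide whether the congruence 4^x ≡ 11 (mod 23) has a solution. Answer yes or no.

11 ∈ ⟨4⟩ iff 11^11 ≡ 1 (mod 23), since |⟨4⟩| = 11.
11^11 mod 23 = 22.
Since 22 ≠ 1, 11 does not lie in the subgroup.

no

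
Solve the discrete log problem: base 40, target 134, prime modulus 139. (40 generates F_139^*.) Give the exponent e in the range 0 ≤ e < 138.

25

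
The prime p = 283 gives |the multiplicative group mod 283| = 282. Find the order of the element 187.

The order of 187 must divide p − 1 = 282 = 2 · 3 · 47.
Divisors: 1, 2, 3, 6, 47, 94, 141, 282.
Check each in increasing order: 187^1 ≡ 187;  187^2 ≡ 160;  187^3 ≡ 205;  187^6 ≡ 141;  187^47 ≡ 239;  187^94 ≡ 238;  187^141 ≡ 282;  187^282 ≡ 1.
Smallest exponent giving 1 is 282.

282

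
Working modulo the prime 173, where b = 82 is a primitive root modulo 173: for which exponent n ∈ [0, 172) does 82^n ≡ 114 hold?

19

Successive powers of 82 modulo 173:
  82^0=1  82^1=82  82^2=150  82^3=17  82^4=10  82^5=128
  82^6=116  82^7=170  82^8=100  82^9=69  82^10=122  82^11=143
  82^12=135  82^13=171  82^14=9  82^15=46  82^16=139  82^17=153
  82^18=90  82^19=114
So 82^19 ≡ 114 (mod 173), giving n = 19.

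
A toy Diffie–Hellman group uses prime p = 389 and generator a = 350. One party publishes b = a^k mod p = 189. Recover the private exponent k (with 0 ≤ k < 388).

Baby-step giant-step with m = ceil(sqrt(388)) = 20.
Baby table (350^j mod 389 for j=0..19):
  0:1  1:350  2:354  3:198  4:58  5:72  6:304  7:203
  8:252  9:286  10:127  11:104  12:223  13:250  14:364  15:197
  16:97  17:107  18:106  19:145
Giant step factor: 350^(-20) ≡ 67 (mod 389).
Scan 189·67^i mod 389 for i = 0, 1, …:
  i=0: 189   i=1: 215   i=2: 12   i=3: 26
  i=4: 186   i=5: 14   i=6: 160   i=7: 217
  i=8: 146   i=9: 57     …   i=13: 371
  i=14: 350
Match at i=14, j=1: k = 14·20 + 1 = 281.

281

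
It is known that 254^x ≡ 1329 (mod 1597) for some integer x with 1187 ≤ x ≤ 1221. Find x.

Compute 254^1187 mod 1597 = 716, then multiply by 254 repeatedly:
  254^1187=716  254^1188=1403  254^1189=231  254^1190=1182  254^1191=1589
  254^1192=1162  254^1193=1300  254^1194=1218  254^1195=1151  254^1196=103
  254^1197=610  254^1198=31  254^1199=1486  254^1200=552  254^1201=1269
  254^1202=1329
Found 1329 at exponent 1202.

1202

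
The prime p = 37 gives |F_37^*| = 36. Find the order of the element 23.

The order of 23 must divide p − 1 = 36 = 2^2 · 3^2.
Divisors: 1, 2, 3, 4, 6, 9, 12, 18, 36.
Check each in increasing order: 23^1 ≡ 23;  23^2 ≡ 11;  23^3 ≡ 31;  23^4 ≡ 10;  23^6 ≡ 36;  23^9 ≡ 6;  23^12 ≡ 1.
Smallest exponent giving 1 is 12.

12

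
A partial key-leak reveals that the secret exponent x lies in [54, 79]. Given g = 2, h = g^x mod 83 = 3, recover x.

72

Compute 2^54 mod 83 = 25, then multiply by 2 repeatedly:
  2^54=25  2^55=50  2^56=17  2^57=34  2^58=68
  2^59=53  2^60=23  2^61=46  2^62=9  2^63=18
  2^64=36  2^65=72  2^66=61  2^67=39  2^68=78
  2^69=73  2^70=63  2^71=43  2^72=3
Found 3 at exponent 72.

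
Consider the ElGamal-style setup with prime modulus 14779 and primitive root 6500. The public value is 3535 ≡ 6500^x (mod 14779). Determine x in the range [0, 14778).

Baby-step giant-step with m = ceil(sqrt(14778)) = 122.
Baby table (6500^j mod 14779 for j=0..121):
  0:1  1:6500  2:11618  3:11089  4:1317  5:3459  6:4641  7:2561
  8:5346  9:3571  10:8470  11:3225  12:5878  13:3285  14:11624  15:5752
  16:11909  17:10877  18:12543  19:8536  20:3634  21:4158  22:10988  23:9872
  24:12361  25:7856  26:2555  27:10683  28:7758  29:1052  30:10102  31:14682
  32:4997  33:11037  34:3234  35:5262  36:4394  37:7972  38:2826  39:13482
  40:8309  41:6034  42:12313  43:6215  44:6493  45:10455  46:3658  47:12368
  48:9019  49:9986  50:14411  51:2198  52:10486  53:13031  54:3051  55:12861
  56:6476  57:3408  58:13058  59:1203  60:1409  61:10299  62:9409  63:2998
  64:8278  65:11440  66:6851  67:2373  68:10003  69:6679  70:7577  71:6872
  72:5862  73:2738  74:3084  75:5676  76:5616  77:14649  78:12182  79:11897
  80:6772  81:6138  82:8479  83:2609  84:6987  85:14412  86:8698  87:7325
  88:9341  89:4368  90:1541  91:11117  92:5969  93:3625  94:4774  95:9879
  96:13524  97:508  98:6283  99:5123  100:2413  101:3981  102:13250  103:7767
  104:436  105:11211  106:11030  107:2071  108:12610  109:666  110:13532  111:8171
  112:10553  113:5161  114:12949  115:2095  116:6041  117:13476  118:13646  119:10221
  120:4895  121:13092
Giant step factor: 6500^(-122) ≡ 12468 (mod 14779).
Scan 3535·12468^i mod 14779 for i = 0, 1, …:
  i=0: 3535   i=1: 3402   i=2: 406   i=3: 7590
  i=4: 2183   i=5: 9505   i=6: 10318   i=7: 8408
  i=8: 3497   i=9: 2546     …   i=43: 8273
  i=44: 5123
Match at i=44, j=99: x = 44·122 + 99 = 5467.

5467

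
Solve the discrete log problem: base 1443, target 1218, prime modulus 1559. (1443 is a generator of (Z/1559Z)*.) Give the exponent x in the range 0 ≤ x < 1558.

Baby-step giant-step with m = ceil(sqrt(1558)) = 40.
Baby table (1443^j mod 1559 for j=0..39):
  0:1  1:1443  2:984  3:1222  4:117  5:459  6:1321  7:1105
  8:1217  9:697  10:216  11:1447  12:520  13:481  14:328  15:927
  16:39  17:153  18:960  19:888  20:1445  21:752  22:72  23:1002
  24:693  25:680  26:629  27:309  28:13  29:51  30:320  31:296
  32:1521  33:1290  34:24  35:334  36:231  37:1266  38:1249  39:103
Giant step factor: 1443^(-40) ≡ 360 (mod 1559).
Scan 1218·360^i mod 1559 for i = 0, 1, …:
  i=0: 1218   i=1: 401   i=2: 932   i=3: 335
  i=4: 557   i=5: 968   i=6: 823   i=7: 70
  i=8: 256   i=9: 179     …   i=23: 1146
  i=24: 984
Match at i=24, j=2: x = 24·40 + 2 = 962.

962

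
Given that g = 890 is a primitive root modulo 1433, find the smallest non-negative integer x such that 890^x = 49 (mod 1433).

Baby-step giant-step with m = ceil(sqrt(1432)) = 38.
Baby table (890^j mod 1433 for j=0..37):
  0:1  1:890  2:1084  3:351  4:1429  5:739  6:1396  7:29
  8:16  9:1343  10:148  11:1317  12:1369  13:360  14:841  15:464
  16:256  17:1426  18:935  19:1010  20:409  21:28  22:559  23:259
  24:1230  25:1321  26:630  27:397  28:812  29:448  30:346  31:1278
  32:1051  33:1074  34:49  35:620  36:95  37:3
Giant step factor: 890^(-38) ≡ 329 (mod 1433).
Scan 49·329^i mod 1433 for i = 0, 1, …:
  i=0: 49
Match at i=0, j=34: x = 0·38 + 34 = 34.

34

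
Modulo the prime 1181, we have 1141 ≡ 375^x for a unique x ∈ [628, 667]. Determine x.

651

Compute 375^628 mod 1181 = 1132, then multiply by 375 repeatedly:
  375^628=1132  375^629=521  375^630=510  375^631=1109  375^632=163
  375^633=894  375^634=1027  375^635=119  375^636=928  375^637=786
  375^638=681  375^639=279  375^640=697  375^641=374  375^642=892
  375^643=277  375^644=1128  375^645=202  375^646=166  375^647=838
  375^648=104  375^649=27  375^650=677  375^651=1141
Found 1141 at exponent 651.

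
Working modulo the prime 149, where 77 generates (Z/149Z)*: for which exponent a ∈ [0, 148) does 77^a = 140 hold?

Baby-step giant-step with m = ceil(sqrt(148)) = 13.
Baby table (77^j mod 149 for j=0..12):
  0:1  1:77  2:118  3:146  4:67  5:93  6:9  7:97
  8:19  9:122  10:7  11:92  12:81
Giant step factor: 77^(-13) ≡ 78 (mod 149).
Scan 140·78^i mod 149 for i = 0, 1, …:
  i=0: 140   i=1: 43   i=2: 76   i=3: 117
  i=4: 37   i=5: 55   i=6: 118
Match at i=6, j=2: a = 6·13 + 2 = 80.

80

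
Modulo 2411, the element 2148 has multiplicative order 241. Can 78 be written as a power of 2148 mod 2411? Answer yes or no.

78 ∈ ⟨2148⟩ iff 78^241 ≡ 1 (mod 2411), since |⟨2148⟩| = 241.
78^241 mod 2411 = 1.
Since 1 = 1, 78 lies in the subgroup.

yes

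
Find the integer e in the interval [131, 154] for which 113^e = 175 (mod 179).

145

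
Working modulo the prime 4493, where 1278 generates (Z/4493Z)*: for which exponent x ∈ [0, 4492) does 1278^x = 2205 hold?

Baby-step giant-step with m = ceil(sqrt(4492)) = 68.
Baby table (1278^j mod 4493 for j=0..67):
  0:1  1:1278  2:2325  3:1477  4:546  5:1373  6:2424  7:2195
  8:1578  9:3820  10:2562  11:3332  12:3425  13:968  14:1529  15:4100
  16:962  17:2847  18:3629  19:1086  20:4064  21:4377  22:21  23:4373
  24:3895  25:4059  26:2480  27:1875  28:1481  29:1165  30:1687  31:3839
  32:4379  33:2577  34:37  35:2356  36:658  37:733  38:2230  39:1378
  40:4321  41:341  42:4470  43:2057  44:441  45:1973  46:921  47:4365
  48:2657  49:3431  50:4143  51:2000  52:3976  53:4238  54:2099  55:201
  56:777  57:53  58:339  59:1914  60:1900  61:1980  62:881  63:2668
  64:4010  65:2760  66:275  67:996
Giant step factor: 1278^(-68) ≡ 3620 (mod 4493).
Scan 2205·3620^i mod 4493 for i = 0, 1, …:
  i=0: 2205   i=1: 2532   i=2: 120   i=3: 3072
  i=4: 465   i=5: 2918   i=6: 117   i=7: 1198
  i=8: 1015   i=9: 3519     …   i=34: 3423
  i=35: 4059
Match at i=35, j=25: x = 35·68 + 25 = 2405.

2405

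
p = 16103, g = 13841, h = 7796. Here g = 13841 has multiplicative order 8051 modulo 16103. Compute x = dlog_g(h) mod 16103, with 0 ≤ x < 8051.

3492

Baby-step giant-step with m = ceil(sqrt(8051)) = 90.
Baby table (13841^j mod 16103 for j=0..89):
  0:1  1:13841  2:11993  3:5389  4:53  5:8938  6:7612  7:11866
  8:2809  9:6727  10:861  11:881  12:3950  13:2265  14:13427  15:14487
  16:11  17:7324  18:3099  19:10970  20:583  21:1700  22:3217  23:1702
  24:14796  25:9585  26:9471  27:9691  28:11244  29:8812  30:2770  31:14430
  32:121  33:49  34:1883  35:7949  36:6413  37:2597  38:3181  39:2619
  40:1726  41:8817  42:7563  43:9983  44:10963  45:314  46:14367  47:13803
  48:1331  49:539  50:4610  51:6924  52:6131  53:12464  54:2785  55:12706
  56:2883  57:369  58:2678  59:13195  60:7872  61:3454  62:13110  63:6906
  64:14641  65:5929  66:2401  67:11752  68:3029  69:8280  70:14532  71:10942
  72:15610  73:4059  74:13355  75:218  76:6077  77:5788  78:15386  79:11554
  80:21  81:807  82:10308  83:448  84:1113  85:10565  86:14925  87:7641
  88:10680  89:12443
Giant step factor: 13841^(-90) ≡ 3867 (mod 16103).
Scan 7796·3867^i mod 16103 for i = 0, 1, …:
  i=0: 7796   i=1: 2316   i=2: 2704   i=3: 5521
  i=4: 13232   i=5: 8913   i=6: 6151   i=7: 1786
  i=8: 14378   i=9: 12170     …   i=37: 7129
  i=38: 15610
Match at i=38, j=72: x = 38·90 + 72 = 3492.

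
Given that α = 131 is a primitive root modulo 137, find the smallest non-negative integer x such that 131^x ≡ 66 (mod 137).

Baby-step giant-step with m = ceil(sqrt(136)) = 12.
Baby table (131^j mod 137 for j=0..11):
  0:1  1:131  2:36  3:58  4:63  5:33  6:76  7:92
  8:133  9:24  10:130  11:42
Giant step factor: 131^(-12) ≡ 81 (mod 137).
Scan 66·81^i mod 137 for i = 0, 1, …:
  i=0: 66   i=1: 3   i=2: 106   i=3: 92
Match at i=3, j=7: x = 3·12 + 7 = 43.

43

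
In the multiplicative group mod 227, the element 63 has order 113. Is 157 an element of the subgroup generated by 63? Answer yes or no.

157 ∈ ⟨63⟩ iff 157^113 ≡ 1 (mod 227), since |⟨63⟩| = 113.
157^113 mod 227 = 226.
Since 226 ≠ 1, 157 does not lie in the subgroup.

no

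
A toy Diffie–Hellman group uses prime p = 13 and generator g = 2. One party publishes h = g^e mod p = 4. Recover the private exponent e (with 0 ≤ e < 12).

2

Successive powers of 2 modulo 13:
  2^0=1  2^1=2  2^2=4
So 2^2 ≡ 4 (mod 13), giving e = 2.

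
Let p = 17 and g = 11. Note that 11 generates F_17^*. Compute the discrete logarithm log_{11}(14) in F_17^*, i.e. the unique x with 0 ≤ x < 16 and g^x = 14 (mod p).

Successive powers of 11 modulo 17:
  11^0=1  11^1=11  11^2=2  11^3=5  11^4=4  11^5=10
  11^6=8  11^7=3  11^8=16  11^9=6  11^10=15  11^11=12
  11^12=13  11^13=7  11^14=9  11^15=14
So 11^15 ≡ 14 (mod 17), giving x = 15.

15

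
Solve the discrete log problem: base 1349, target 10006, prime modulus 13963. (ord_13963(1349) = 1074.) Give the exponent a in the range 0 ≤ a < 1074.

1063

Baby-step giant-step with m = ceil(sqrt(1074)) = 33.
Baby table (1349^j mod 13963 for j=0..32):
  0:1  1:1349  2:4611  3:6704  4:9635  5:12025  6:10682  7:202
  8:7201  9:9864  10:13760  11:5413  12:13451  13:7462  14:12878  15:2450
  16:9782  17:883  18:4312  19:8280  20:13283  21:4238  22:6195  23:7181
  24:10810  25:5318  26:10963  27:2270  28:4333  29:8683  30:12373  31:5392
  32:13048
Giant step factor: 1349^(-33) ≡ 9148 (mod 13963).
Scan 10006·9148^i mod 13963 for i = 0, 1, …:
  i=0: 10006   i=1: 7423   i=2: 3535   i=3: 13835
  i=4: 1948   i=5: 3516   i=6: 7579   i=7: 6397
  i=8: 823   i=9: 2747     …   i=31: 1621
  i=32: 202
Match at i=32, j=7: a = 32·33 + 7 = 1063.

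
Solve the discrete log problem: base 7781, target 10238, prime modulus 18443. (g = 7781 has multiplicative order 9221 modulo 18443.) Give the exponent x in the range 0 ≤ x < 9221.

Baby-step giant-step with m = ceil(sqrt(9221)) = 97.
Baby table (7781^j mod 18443 for j=0..96):
  0:1  1:7781  2:14035  3:5332  4:9985  5:11369  6:9561  7:13522
  8:15810  9:2800  10:5617  11:14410  12:9213  13:16855  14:582  15:10007
  16:16564  17:4800  18:1725  19:14164  20:13159  21:13086  22:16806  23:6616
  24:4683  25:13498  26:13496  27:16377  28:6750  29:14529  30:13002  31:8707
  32:8028  33:17870  34:4693  35:17536  36:6302  37:14368  38:14385  39:17561
  40:16397  41:14826  42:141  43:8984  44:5534  45:14092  46:6217  47:16931
  48:1762  49:6973  50:16050  51:7497  52:17391  53:3080  54:8023  55:15851
  56:8290  57:9319  58:11706  59:12852  60:3466  61:5280  62:11119  63:826
  64:8942  65:10706  66:14798  67:3589  68:3307  69:3782  70:11157  71:1416
  72:7425  73:10449  74:6925  75:11422  76:16208  77:1214  78:3318  79:15601
  80:17998  81:4739  82:6602  83:6407  84:1438  85:12620  86:5688  87:13571
  88:9776  89:8124  90:8683  91:5714  92:13004  93:5826  94:17655  95:10091
  96:6220
Giant step factor: 7781^(-97) ≡ 5166 (mod 18443).
Scan 10238·5166^i mod 18443 for i = 0, 1, …:
  i=0: 10238   i=1: 13427   i=2: 18202   i=3: 9118
  i=4: 166   i=5: 9178   i=6: 15038   i=7: 4392
  i=8: 4182   i=9: 7459     …   i=58: 149
  i=59: 13571
Match at i=59, j=87: x = 59·97 + 87 = 5810.

5810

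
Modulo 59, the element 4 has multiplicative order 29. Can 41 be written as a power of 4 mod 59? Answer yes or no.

yes

41 ∈ ⟨4⟩ iff 41^29 ≡ 1 (mod 59), since |⟨4⟩| = 29.
41^29 mod 59 = 1.
Since 1 = 1, 41 lies in the subgroup.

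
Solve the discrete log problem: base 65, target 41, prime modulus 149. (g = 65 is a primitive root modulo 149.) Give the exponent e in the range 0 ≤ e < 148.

Baby-step giant-step with m = ceil(sqrt(148)) = 13.
Baby table (65^j mod 149 for j=0..12):
  0:1  1:65  2:53  3:18  4:127  5:60  6:26  7:51
  8:37  9:21  10:24  11:70  12:80
Giant step factor: 65^(-13) ≡ 139 (mod 149).
Scan 41·139^i mod 149 for i = 0, 1, …:
  i=0: 41   i=1: 37
Match at i=1, j=8: e = 1·13 + 8 = 21.

21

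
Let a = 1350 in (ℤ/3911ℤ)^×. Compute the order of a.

1955

The order of 1350 must divide p − 1 = 3910 = 2 · 5 · 17 · 23.
Divisors: 1, 2, 5, 10, 17, 23, 34, 46, 85, 115, 170, 230, 391, 782, 1955, 3910.
Check each in increasing order: 1350^1 ≡ 1350;  1350^2 ≡ 3885;  1350^5 ≡ 1337;  1350^10 ≡ 242;  1350^17 ≡ 157;  1350^23 ≡ 1734;  1350^34 ≡ 1183;  1350^46 ≡ 3108;  1350^85 ≡ 3704;  1350^115 ≡ 2571;  1350^170 ≡ 3739;  1350^230 ≡ 451;  1350^391 ≡ 318;  1350^782 ≡ 3349;  1350^1955 ≡ 1.
Smallest exponent giving 1 is 1955.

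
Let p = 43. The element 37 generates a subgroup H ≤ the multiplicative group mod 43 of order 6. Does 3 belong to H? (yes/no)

no

⟨37⟩ has order 6; its elements mod 43 are {1, 6, 7, 36, 37, 42}.
3 is not in this set.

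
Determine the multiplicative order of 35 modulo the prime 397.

6

The order of 35 must divide p − 1 = 396 = 2^2 · 3^2 · 11.
Divisors: 1, 2, 3, 4, 6, 9, 11, 12, 18, 22, 33, 36, 44, 66, 99, 132, 198, 396.
Check each in increasing order: 35^1 ≡ 35;  35^2 ≡ 34;  35^3 ≡ 396;  35^4 ≡ 362;  35^6 ≡ 1.
Smallest exponent giving 1 is 6.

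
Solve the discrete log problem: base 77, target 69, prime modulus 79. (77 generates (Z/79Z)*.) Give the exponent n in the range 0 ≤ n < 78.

Baby-step giant-step with m = ceil(sqrt(78)) = 9.
Baby table (77^j mod 79 for j=0..8):
  0:1  1:77  2:4  3:71  4:16  5:47  6:64  7:30
  8:19
Giant step factor: 77^(-9) ≡ 27 (mod 79).
Scan 69·27^i mod 79 for i = 0, 1, …:
  i=0: 69   i=1: 46   i=2: 57   i=3: 38
  i=4: 78   i=5: 52   i=6: 61   i=7: 67
  i=8: 71
Match at i=8, j=3: n = 8·9 + 3 = 75.

75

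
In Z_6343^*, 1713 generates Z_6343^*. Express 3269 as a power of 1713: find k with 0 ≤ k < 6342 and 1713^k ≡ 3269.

6068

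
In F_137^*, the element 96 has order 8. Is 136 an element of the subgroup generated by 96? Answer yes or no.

yes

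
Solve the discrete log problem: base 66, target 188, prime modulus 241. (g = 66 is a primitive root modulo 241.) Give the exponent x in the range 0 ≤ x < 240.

Baby-step giant-step with m = ceil(sqrt(240)) = 16.
Baby table (66^j mod 241 for j=0..15):
  0:1  1:66  2:18  3:224  4:83  5:176  6:48  7:35
  8:141  9:148  10:128  11:13  12:135  13:234  14:20  15:115
Giant step factor: 66^(-16) ≡ 160 (mod 241).
Scan 188·160^i mod 241 for i = 0, 1, …:
  i=0: 188   i=1: 196   i=2: 30   i=3: 221
  i=4: 174   i=5: 125   i=6: 238   i=7: 2
  i=8: 79   i=9: 108   i=10: 169   i=11: 48
Match at i=11, j=6: x = 11·16 + 6 = 182.

182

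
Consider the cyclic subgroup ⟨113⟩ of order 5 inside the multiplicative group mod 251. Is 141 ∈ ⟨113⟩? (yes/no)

no

⟨113⟩ has order 5; its elements mod 251 are {1, 20, 113, 149, 219}.
141 is not in this set.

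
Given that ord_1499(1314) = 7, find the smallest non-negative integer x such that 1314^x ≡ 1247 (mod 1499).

Successive powers of 1314 modulo 1499:
  1314^0=1  1314^1=1314  1314^2=1247
So 1314^2 ≡ 1247 (mod 1499), giving x = 2.

2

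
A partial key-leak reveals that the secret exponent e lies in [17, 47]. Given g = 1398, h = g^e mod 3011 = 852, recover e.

Compute 1398^17 mod 3011 = 547, then multiply by 1398 repeatedly:
  1398^17=547  1398^18=2923  1398^19=427  1398^20=768  1398^21=1748
  1398^22=1783  1398^23=2537  1398^24=2779  1398^25=852
Found 852 at exponent 25.

25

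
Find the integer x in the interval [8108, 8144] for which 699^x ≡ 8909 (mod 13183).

8135

Compute 699^8108 mod 13183 = 4509, then multiply by 699 repeatedly:
  699^8108=4509  699^8109=1054  699^8110=11681  699^8111=4742  699^8112=5725
  699^8113=7326  699^8114=5870  699^8115=3217  699^8116=7573  699^8117=7144
  699^8118=10482  699^8119=10353  699^8120=12463  699^8121=10857  699^8122=8818
  699^8123=7321  699^8124=2375  699^8125=12250  699^8126=6983  699^8127=3407
  699^8128=8553  699^8129=6648  699^8130=6536  699^8131=7346  699^8132=6667
  699^8133=6634  699^8134=9933  699^8135=8909
Found 8909 at exponent 8135.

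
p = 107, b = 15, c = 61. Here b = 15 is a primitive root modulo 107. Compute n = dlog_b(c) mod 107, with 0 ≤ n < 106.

Baby-step giant-step with m = ceil(sqrt(106)) = 11.
Baby table (15^j mod 107 for j=0..10):
  0:1  1:15  2:11  3:58  4:14  5:103  6:47  7:63
  8:89  9:51  10:16
Giant step factor: 15^(-11) ≡ 70 (mod 107).
Scan 61·70^i mod 107 for i = 0, 1, …:
  i=0: 61   i=1: 97   i=2: 49   i=3: 6
  i=4: 99   i=5: 82   i=6: 69   i=7: 15
Match at i=7, j=1: n = 7·11 + 1 = 78.

78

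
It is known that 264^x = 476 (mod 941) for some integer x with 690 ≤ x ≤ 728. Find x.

718

Compute 264^690 mod 941 = 218, then multiply by 264 repeatedly:
  264^690=218  264^691=151  264^692=342  264^693=893  264^694=502
  264^695=788  264^696=71  264^697=865  264^698=638  264^699=934
  264^700=34  264^701=507  264^702=226  264^703=381  264^704=838
  264^705=97  264^706=201  264^707=368  264^708=229  264^709=232
  264^710=83  264^711=269  264^712=441  264^713=681  264^714=53
  264^715=818  264^716=463  264^717=843  264^718=476
Found 476 at exponent 718.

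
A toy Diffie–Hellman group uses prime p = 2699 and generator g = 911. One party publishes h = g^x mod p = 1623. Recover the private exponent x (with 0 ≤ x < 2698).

129

Baby-step giant-step with m = ceil(sqrt(2698)) = 52.
Baby table (911^j mod 2699 for j=0..51):
  0:1  1:911  2:1328  3:656  4:1137  5:2090  6:1195  7:948
  8:2647  9:1210  10:1118  11:975  12:254  13:1979  14:2636  15:1985
  16:5  17:1856  18:1242  19:581  20:287  21:2353  22:577  23:2041
  24:2439  25:652  26:192  27:2176  28:1270  29:1798  30:2384  31:1828
  32:25  33:1183  34:812  35:206  36:1435  37:969  38:186  39:2108
  40:1399  41:561  42:960  43:84  44:952  45:893  46:1124  47:1043
  48:125  49:517  50:1361  51:1030
Giant step factor: 911^(-52) ≡ 1853 (mod 2699).
Scan 1623·1853^i mod 2699 for i = 0, 1, …:
  i=0: 1623   i=1: 733   i=2: 652
Match at i=2, j=25: x = 2·52 + 25 = 129.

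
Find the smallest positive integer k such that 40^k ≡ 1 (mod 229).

The order of 40 must divide p − 1 = 228 = 2^2 · 3 · 19.
Divisors: 1, 2, 3, 4, 6, 12, 19, 38, 57, 76, 114, 228.
Check each in increasing order: 40^1 ≡ 40;  40^2 ≡ 226;  40^3 ≡ 109;  40^4 ≡ 9;  40^6 ≡ 202;  40^12 ≡ 42;  40^19 ≡ 211;  40^38 ≡ 95;  40^57 ≡ 122;  40^76 ≡ 94;  40^114 ≡ 228;  40^228 ≡ 1.
Smallest exponent giving 1 is 228.

228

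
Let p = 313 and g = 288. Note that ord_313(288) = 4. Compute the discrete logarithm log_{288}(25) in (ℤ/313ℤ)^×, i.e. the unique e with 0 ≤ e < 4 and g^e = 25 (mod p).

Successive powers of 288 modulo 313:
  288^0=1  288^1=288  288^2=312  288^3=25
So 288^3 ≡ 25 (mod 313), giving e = 3.

3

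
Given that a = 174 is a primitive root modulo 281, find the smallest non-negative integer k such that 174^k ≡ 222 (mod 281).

220

Baby-step giant-step with m = ceil(sqrt(280)) = 17.
Baby table (174^j mod 281 for j=0..16):
  0:1  1:174  2:209  3:117  4:126  5:6  6:201  7:130
  8:140  9:194  10:36  11:82  12:218  13:278  14:40  15:216
  16:211
Giant step factor: 174^(-17) ≡ 84 (mod 281).
Scan 222·84^i mod 281 for i = 0, 1, …:
  i=0: 222   i=1: 102   i=2: 138   i=3: 71
  i=4: 63   i=5: 234   i=6: 267   i=7: 229
  i=8: 128   i=9: 74   i=10: 34   i=11: 46
  i=12: 211
Match at i=12, j=16: k = 12·17 + 16 = 220.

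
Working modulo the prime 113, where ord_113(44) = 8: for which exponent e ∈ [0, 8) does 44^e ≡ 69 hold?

5

Successive powers of 44 modulo 113:
  44^0=1  44^1=44  44^2=15  44^3=95  44^4=112  44^5=69
So 44^5 ≡ 69 (mod 113), giving e = 5.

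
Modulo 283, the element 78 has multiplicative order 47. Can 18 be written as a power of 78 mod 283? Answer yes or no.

no

18 ∈ ⟨78⟩ iff 18^47 ≡ 1 (mod 283), since |⟨78⟩| = 47.
18^47 mod 283 = 45.
Since 45 ≠ 1, 18 does not lie in the subgroup.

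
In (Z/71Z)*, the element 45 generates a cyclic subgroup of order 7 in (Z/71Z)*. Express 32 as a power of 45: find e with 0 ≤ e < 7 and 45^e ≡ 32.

Successive powers of 45 modulo 71:
  45^0=1  45^1=45  45^2=37  45^3=32
So 45^3 ≡ 32 (mod 71), giving e = 3.

3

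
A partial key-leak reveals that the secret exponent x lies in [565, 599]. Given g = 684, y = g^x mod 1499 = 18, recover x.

579

Compute 684^565 mod 1499 = 278, then multiply by 684 repeatedly:
  684^565=278  684^566=1278  684^567=235  684^568=347  684^569=506
  684^570=1334  684^571=1064  684^572=761  684^573=371  684^574=433
  684^575=869  684^576=792  684^577=589  684^578=1144  684^579=18
Found 18 at exponent 579.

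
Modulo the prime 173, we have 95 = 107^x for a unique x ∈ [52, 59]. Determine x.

Compute 107^52 mod 173 = 95, then multiply by 107 repeatedly:
  107^52=95
Found 95 at exponent 52.

52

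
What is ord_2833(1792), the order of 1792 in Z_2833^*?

944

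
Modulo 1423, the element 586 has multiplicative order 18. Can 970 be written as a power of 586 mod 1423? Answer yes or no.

⟨586⟩ has order 18; its elements mod 1423 are {1, 17, 289, 297, 436, 453, 586, 643, 644, 779, 780, 837, 970, 987, 1126, 1134, 1406, 1422}.
970 is in this set.

yes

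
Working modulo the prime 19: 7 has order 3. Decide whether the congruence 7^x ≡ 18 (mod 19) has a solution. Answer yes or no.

no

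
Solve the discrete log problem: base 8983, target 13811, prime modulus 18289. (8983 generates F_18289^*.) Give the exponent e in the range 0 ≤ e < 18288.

Baby-step giant-step with m = ceil(sqrt(18288)) = 136.
Baby table (8983^j mod 18289 for j=0..135):
  0:1  1:8983  2:3221  3:1045  4:4978  5:769  6:12974  7:7934
  8:17178  9:5681  10:6113  11:9501  12:11009  13:5224  14:15907  15:624
  16:8958  17:16403  18:11965  19:15431  20:4342  21:12038  22:12786  23:1718
  24:15167  25:10400  26:2988  27:11241  28:4334  29:13330  30:5307  31:11647
  32:11921  33:4248  34:8930  35:2636  36:13222  37:4460  38:11270  39:8795
  40:15294  41:17323  42:9697  43:15933  44:14714  45:1259  46:6995  47:13370
  48:17136  49:12464  50:17143  51:2189  52:3112  53:9504  54:1380  55:14887
  56:753  57:15558  58:11265  59:458  60:17478  61:12098  62:3096  63:12088
  64:4711  65:16456  66:12550  67:3254  68:4860  69:1537  70:16965  71:12647
  72:15022  73:6384  74:11457  75:6028  76:14084  77:11559  78:7844  79:13424
  80:8415  81:3508  82:417  83:14955  84:8060  85:15118  86:9169  87:9760
  88:14903  89:16458  90:12227  91:9696  92:6950  93:11493  94:214  95:2017
  96:12601  97:4162  98:4530  99:18254  100:14797  101:15288  102:3  103:8660
  104:9663  105:3135  106:14934  107:2307  108:2344  109:5513  110:14956  111:17043
  112:50  113:10214  114:14738  115:15672  116:11143  117:1872  118:8585  119:12631
  120:17606  121:9715  122:13026  123:17825  124:1780  125:5154  126:8923  127:12911
  128:8964  129:15434  130:13002  131:3412  132:15921  133:16652  134:17474  135:12744
Giant step factor: 8983^(-136) ≡ 540 (mod 18289).
Scan 13811·540^i mod 18289 for i = 0, 1, …:
  i=0: 13811   i=1: 14317   i=2: 13222
Match at i=2, j=36: e = 2·136 + 36 = 308.

308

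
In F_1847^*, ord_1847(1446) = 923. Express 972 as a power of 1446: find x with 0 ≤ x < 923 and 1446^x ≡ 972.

Baby-step giant-step with m = ceil(sqrt(923)) = 31.
Baby table (1446^j mod 1847 for j=0..30):
  0:1  1:1446  2:112  3:1263  4:1462  5:1084  6:1208  7:1353
  8:465  9:82  10:364  11:1796  12:134  13:1676  14:232  15:1165
  16:126  17:1190  18:1183  19:296  20:1359  21:1753  22:754  23:554
  24:1333  25:1097  26:1536  27:962  28:261  29:618  30:1527
Giant step factor: 1446^(-31) ≡ 139 (mod 1847).
Scan 972·139^i mod 1847 for i = 0, 1, …:
  i=0: 972   i=1: 277   i=2: 1563   i=3: 1158
  i=4: 273   i=5: 1007   i=6: 1448   i=7: 1796
Match at i=7, j=11: x = 7·31 + 11 = 228.

228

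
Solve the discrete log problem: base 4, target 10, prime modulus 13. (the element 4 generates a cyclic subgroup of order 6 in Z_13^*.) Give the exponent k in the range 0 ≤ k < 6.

Successive powers of 4 modulo 13:
  4^0=1  4^1=4  4^2=3  4^3=12  4^4=9  4^5=10
So 4^5 ≡ 10 (mod 13), giving k = 5.

5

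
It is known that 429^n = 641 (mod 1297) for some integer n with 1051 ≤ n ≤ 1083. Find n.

1061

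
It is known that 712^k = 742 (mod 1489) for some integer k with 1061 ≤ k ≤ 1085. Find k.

Compute 712^1061 mod 1489 = 1397, then multiply by 712 repeatedly:
  712^1061=1397  712^1062=12  712^1063=1099  712^1064=763  712^1065=1260
  712^1066=742
Found 742 at exponent 1066.

1066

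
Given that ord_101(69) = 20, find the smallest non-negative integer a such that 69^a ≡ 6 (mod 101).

Successive powers of 69 modulo 101:
  69^0=1  69^1=69  69^2=14  69^3=57  69^4=95  69^5=91
  69^6=17  69^7=62  69^8=36  69^9=60  69^10=100  69^11=32
  69^12=87  69^13=44  69^14=6
So 69^14 ≡ 6 (mod 101), giving a = 14.

14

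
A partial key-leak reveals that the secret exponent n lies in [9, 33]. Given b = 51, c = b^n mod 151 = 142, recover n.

Compute 51^9 mod 151 = 41, then multiply by 51 repeatedly:
  51^9=41  51^10=128  51^11=35  51^12=124  51^13=133
  51^14=139  51^15=143  51^16=45  51^17=30  51^18=20
  51^19=114  51^20=76  51^21=101  51^22=17  51^23=112
  51^24=125  51^25=33  51^26=22  51^27=65  51^28=144
  51^29=96  51^30=64  51^31=93  51^32=62  51^33=142
Found 142 at exponent 33.

33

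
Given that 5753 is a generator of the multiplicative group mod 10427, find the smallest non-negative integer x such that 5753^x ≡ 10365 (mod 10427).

10312

Baby-step giant-step with m = ceil(sqrt(10426)) = 103.
Baby table (5753^j mod 10427 for j=0..102):
  0:1  1:5753  2:1711  3:295  4:7961  5:4249  6:3609  7:2420
  8:2215  9:1101  10:4864  11:6951  12:1558  13:6381  14:6853  15:822
  16:5535  17:9224  18:2669  19:6213  20:10060  21:5330  22:8110  23:6432
  24:8300  25:4667  26:10153  27:8582  28:401  29:2586  30:8356  31:3598
  32:1699  33:4248  34:8283  35:709  36:1920  37:3567  38:615  39:3342
  40:9565  41:4166  42:5752  43:6385  44:9011  45:7666  46:6715  47:9787
  48:9238  49:10222  50:9313  51:3763  52:2087  53:5034  54:4823  55:472
  56:4396  57:4713  58:3689  59:3872  60:3544  61:3847  62:5697  63:2780
  64:8749  65:1868  66:6794  67:5486  68:8856  69:2246  70:2185  71:5770
  72:5669  73:8528  74:2549  75:4035  76:2853  77:1211  78:1647  79:7475
  80:2727  81:6223  82:5028  83:1586  84:633  85:2626  86:9082  87:9476
  88:3072  89:9878  90:984  91:9518  92:4877  93:8751  94:2947  95:10216
  96:6076  97:3924  98:317  99:9403  100:183  101:10099  102:303
Giant step factor: 5753^(-103) ≡ 6972 (mod 10427).
Scan 10365·6972^i mod 10427 for i = 0, 1, …:
  i=0: 10365   i=1: 5670   i=2: 2483   i=3: 2656
  i=4: 9707   i=5: 5974   i=6: 5290   i=7: 1581
  i=8: 1393   i=9: 4459     …   i=99: 4448
  i=100: 1558
Match at i=100, j=12: x = 100·103 + 12 = 10312.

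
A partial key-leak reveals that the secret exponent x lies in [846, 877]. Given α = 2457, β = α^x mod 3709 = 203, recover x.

Compute 2457^846 mod 3709 = 109, then multiply by 2457 repeatedly:
  2457^846=109  2457^847=765  2457^848=2851  2457^849=2315  2457^850=2058
  2457^851=1139  2457^852=1937  2457^853=562  2457^854=1086  2457^855=1531
  2457^856=741  2457^857=3227  2457^858=2606  2457^859=1208  2457^860=856
  2457^861=189  2457^862=748  2457^863=1881  2457^864=203
Found 203 at exponent 864.

864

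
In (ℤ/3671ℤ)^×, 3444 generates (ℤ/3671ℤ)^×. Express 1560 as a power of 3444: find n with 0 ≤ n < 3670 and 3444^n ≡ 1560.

1857

Baby-step giant-step with m = ceil(sqrt(3670)) = 61.
Baby table (3444^j mod 3671 for j=0..60):
  0:1  1:3444  2:135  3:2394  4:3541  5:142  6:805  7:815
  8:2216  9:3566  10:1809  11:509  12:1929  13:2637  14:3445  15:3579
  16:2529  17:2264  18:12  19:947  20:1620  21:3031  22:2111  23:1704
  24:2318  25:2438  26:895  27:2411  28:3353  29:2437  30:1122  31:2276
  32:959  33:2567  34:980  35:1471  36:144  37:351  38:1085  39:3333
  40:3306  41:2093  42:2119  43:3559  44:3398  45:3235  46:3526  47:3547
  48:2451  49:1615  50:495  51:1436  52:747  53:2968  54:1728  55:541
  56:2007  57:3286  58:2962  59:3090  60:3402
Giant step factor: 3444^(-61) ≡ 1505 (mod 3671).
Scan 1560·1505^i mod 3671 for i = 0, 1, …:
  i=0: 1560   i=1: 2031   i=2: 2383   i=3: 3519
  i=4: 2513   i=5: 935   i=6: 1182   i=7: 2146
  i=8: 2921   i=9: 1918     …   i=29: 1109
  i=30: 2411
Match at i=30, j=27: n = 30·61 + 27 = 1857.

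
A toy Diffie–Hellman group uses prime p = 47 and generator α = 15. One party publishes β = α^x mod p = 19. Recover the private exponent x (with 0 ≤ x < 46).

35

Baby-step giant-step with m = ceil(sqrt(46)) = 7.
Baby table (15^j mod 47 for j=0..6):
  0:1  1:15  2:37  3:38  4:6  5:43  6:34
Giant step factor: 15^(-7) ≡ 20 (mod 47).
Scan 19·20^i mod 47 for i = 0, 1, …:
  i=0: 19   i=1: 4   i=2: 33   i=3: 2
  i=4: 40   i=5: 1
Match at i=5, j=0: x = 5·7 + 0 = 35.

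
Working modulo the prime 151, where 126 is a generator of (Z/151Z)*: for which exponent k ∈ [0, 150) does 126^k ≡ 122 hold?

Baby-step giant-step with m = ceil(sqrt(150)) = 13.
Baby table (126^j mod 151 for j=0..12):
  0:1  1:126  2:21  3:79  4:139  5:149  6:50  7:109
  8:144  9:24  10:4  11:51  12:84
Giant step factor: 126^(-13) ≡ 54 (mod 151).
Scan 122·54^i mod 151 for i = 0, 1, …:
  i=0: 122   i=1: 95   i=2: 147   i=3: 86
  i=4: 114   i=5: 116   i=6: 73   i=7: 16
  i=8: 109
Match at i=8, j=7: k = 8·13 + 7 = 111.

111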